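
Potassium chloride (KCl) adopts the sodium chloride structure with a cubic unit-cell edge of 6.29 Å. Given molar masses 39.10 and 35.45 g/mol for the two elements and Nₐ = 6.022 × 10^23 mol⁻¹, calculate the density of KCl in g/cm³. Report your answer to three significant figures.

1.99 g/cm³

The sodium chloride structure contains Z = 4 formula units per cell; M(KCl) = 39.10 + 35.45 = 74.55 g/mol.
a³ = (6.290 × 10^-8 cm)³ = 2.489 × 10^-22 cm³.
ρ = 4 × 74.55 / (6.022 × 10²³ × 2.489 × 10^-22) = 1.990 g/cm³.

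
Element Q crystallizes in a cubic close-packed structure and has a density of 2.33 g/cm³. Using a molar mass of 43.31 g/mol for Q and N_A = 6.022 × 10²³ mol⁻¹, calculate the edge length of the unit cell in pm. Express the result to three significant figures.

498 pm

With Z = 4 atoms per FCC cell, a³ = Z·M/(N_A·ρ) = 4 × 43.31 / (6.022 × 10²³ × 2.330 g/cm³) = 1.235 × 10^-22 cm³.
a = (1.235 × 10^-22)^(1/3) = 4.979 × 10^-8 cm = 498 pm.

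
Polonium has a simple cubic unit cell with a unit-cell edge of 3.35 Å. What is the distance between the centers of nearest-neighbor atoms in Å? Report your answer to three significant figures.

In a simple cubic structure, atoms touch along the cell edge, so a = 2r; the nearest-neighbor distance equals 2r = 1.000·a.
d = 1.000 × 3.35 = 3.35 Å.

3.35 Å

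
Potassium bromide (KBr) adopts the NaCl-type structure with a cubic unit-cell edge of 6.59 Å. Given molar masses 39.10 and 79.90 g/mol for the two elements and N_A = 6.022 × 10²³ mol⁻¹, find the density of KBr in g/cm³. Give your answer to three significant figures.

The NaCl-type structure contains Z = 4 formula units per cell; M(KBr) = 39.10 + 79.90 = 119.0 g/mol.
a³ = (6.590 × 10^-8 cm)³ = 2.862 × 10^-22 cm³.
ρ = 4 × 119.0 / (6.022 × 10²³ × 2.862 × 10^-22) = 2.762 g/cm³.

2.76 g/cm³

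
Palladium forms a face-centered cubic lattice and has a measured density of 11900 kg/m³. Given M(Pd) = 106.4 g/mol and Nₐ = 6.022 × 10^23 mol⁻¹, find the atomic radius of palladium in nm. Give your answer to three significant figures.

0.138 nm

For an FCC cell (Z = 4), a³ = Z·M/(N_A·ρ) = 4 × 106.4 / (6.022 × 10²³ × 11.90) = 5.939 × 10^-23 cm³, so a = 3.902 × 10^-8 cm = 0.3902 nm.
Atoms touch along the face diagonal, so √2·a = 4r, so r = 0.3536 × a = 0.138 nm.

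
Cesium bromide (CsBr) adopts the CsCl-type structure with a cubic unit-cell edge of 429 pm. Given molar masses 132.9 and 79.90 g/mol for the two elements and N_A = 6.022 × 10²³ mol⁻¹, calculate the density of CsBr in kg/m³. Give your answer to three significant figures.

4480 kg/m³

The CsCl-type structure contains Z = 1 formula unit per cell; M(CsBr) = 132.9 + 79.90 = 212.8 g/mol.
a³ = (4.290 × 10^-8 cm)³ = 7.895 × 10^-23 cm³.
ρ = 1 × 212.8 / (6.022 × 10²³ × 7.895 × 10^-23) = 4.476 g/cm³ = 4480 kg/m³.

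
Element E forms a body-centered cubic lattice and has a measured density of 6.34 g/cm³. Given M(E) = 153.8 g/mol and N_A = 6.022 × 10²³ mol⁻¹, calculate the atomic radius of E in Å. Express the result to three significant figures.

1.87 Å

For a BCC cell (Z = 2), a³ = Z·M/(N_A·ρ) = 2 × 153.8 / (6.022 × 10²³ × 6.340) = 8.057 × 10^-23 cm³, so a = 4.319 × 10^-8 cm = 4.319 Å.
Atoms touch along the body diagonal, so √3·a = 4r, so r = 0.4330 × a = 1.87 Å.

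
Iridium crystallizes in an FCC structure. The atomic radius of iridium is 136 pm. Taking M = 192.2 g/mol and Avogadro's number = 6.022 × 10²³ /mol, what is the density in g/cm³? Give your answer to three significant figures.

In an FCC lattice, atoms touch along the face diagonal, so √2·a = 4r, giving a = 384.7 pm = 3.847 × 10^-8 cm.
With Z = 4, ρ = Z·M/(N_A·a³) = 4 × 192.2 / (6.022 × 10²³ × 5.692 × 10^-23) = 22.43 g/cm³.

22.4 g/cm³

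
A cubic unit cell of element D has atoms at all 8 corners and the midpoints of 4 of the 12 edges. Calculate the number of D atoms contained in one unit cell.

Corner atoms are shared by 8 cells (1/8 each), edge atoms by 4 (1/4 each).
Net atoms = 8 × 1/8 + 4 × 1/4 = 1 + 1 = 2.

2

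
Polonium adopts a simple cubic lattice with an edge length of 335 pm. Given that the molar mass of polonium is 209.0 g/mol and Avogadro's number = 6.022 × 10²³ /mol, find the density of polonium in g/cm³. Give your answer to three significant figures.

9.23 g/cm³

A simple cubic unit cell contains Z = 1 atom.
Cell volume: a³ = (335 pm)³ = (3.350 × 10^-8 cm)³ = 3.760 × 10^-23 cm³.
ρ = Z·M/(N_A·a³) = 1 × 209.0 / (6.022 × 10²³ × 3.760 × 10^-23) = 9.231 g/cm³.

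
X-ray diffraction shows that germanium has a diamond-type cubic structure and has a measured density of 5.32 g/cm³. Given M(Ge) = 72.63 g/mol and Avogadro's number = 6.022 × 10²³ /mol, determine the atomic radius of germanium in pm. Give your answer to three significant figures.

123 pm

For a diamond cubic cell (Z = 8), a³ = Z·M/(N_A·ρ) = 8 × 72.63 / (6.022 × 10²³ × 5.320) = 1.814 × 10^-22 cm³, so a = 5.660 × 10^-8 cm = 566.0 pm.
Nearest neighbors lie along the body diagonal with √3·a = 8r, so r = 0.2165 × a = 123 pm.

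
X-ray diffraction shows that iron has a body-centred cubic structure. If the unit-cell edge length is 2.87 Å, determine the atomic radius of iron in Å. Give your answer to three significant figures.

In a BCC lattice, atoms touch along the body diagonal, so √3·a = 4r.
r = √3·a/4 = 1.7321 × 2.87 / 4 = 1.24 Å.

1.24 Å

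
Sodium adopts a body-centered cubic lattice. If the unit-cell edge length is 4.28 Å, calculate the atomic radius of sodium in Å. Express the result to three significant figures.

In a BCC lattice, atoms touch along the body diagonal, so √3·a = 4r.
r = √3·a/4 = 1.7321 × 4.28 / 4 = 1.85 Å.

1.85 Å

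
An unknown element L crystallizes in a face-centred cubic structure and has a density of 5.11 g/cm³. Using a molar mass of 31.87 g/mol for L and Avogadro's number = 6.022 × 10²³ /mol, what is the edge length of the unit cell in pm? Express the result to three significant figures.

346 pm

With Z = 4 atoms per FCC cell, a³ = Z·M/(N_A·ρ) = 4 × 31.87 / (6.022 × 10²³ × 5.110 g/cm³) = 4.143 × 10^-23 cm³.
a = (4.143 × 10^-23)^(1/3) = 3.460 × 10^-8 cm = 346 pm.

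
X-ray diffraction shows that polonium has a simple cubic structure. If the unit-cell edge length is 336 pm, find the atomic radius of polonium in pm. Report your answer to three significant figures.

In a simple cubic lattice, atoms touch along the cell edge, so a = 2r.
r = a/2 = 336/2 = 168 pm.

168 pm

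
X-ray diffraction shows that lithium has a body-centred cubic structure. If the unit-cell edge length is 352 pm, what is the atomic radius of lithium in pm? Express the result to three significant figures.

152 pm

In a BCC lattice, atoms touch along the body diagonal, so √3·a = 4r.
r = √3·a/4 = 1.7321 × 352 / 4 = 152 pm.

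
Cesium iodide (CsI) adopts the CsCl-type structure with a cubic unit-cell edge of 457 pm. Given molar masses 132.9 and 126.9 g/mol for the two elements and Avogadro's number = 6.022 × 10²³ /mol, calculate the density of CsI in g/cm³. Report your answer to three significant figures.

The CsCl-type structure contains Z = 1 formula unit per cell; M(CsI) = 132.9 + 126.9 = 259.8 g/mol.
a³ = (4.570 × 10^-8 cm)³ = 9.544 × 10^-23 cm³.
ρ = 1 × 259.8 / (6.022 × 10²³ × 9.544 × 10^-23) = 4.520 g/cm³.

4.52 g/cm³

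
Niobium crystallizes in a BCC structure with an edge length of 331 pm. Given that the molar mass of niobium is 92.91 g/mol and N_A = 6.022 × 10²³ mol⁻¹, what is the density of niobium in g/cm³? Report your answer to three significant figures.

8.51 g/cm³

A BCC unit cell contains Z = 2 atoms.
Cell volume: a³ = (331 pm)³ = (3.310 × 10^-8 cm)³ = 3.626 × 10^-23 cm³.
ρ = Z·M/(N_A·a³) = 2 × 92.91 / (6.022 × 10²³ × 3.626 × 10^-23) = 8.509 g/cm³.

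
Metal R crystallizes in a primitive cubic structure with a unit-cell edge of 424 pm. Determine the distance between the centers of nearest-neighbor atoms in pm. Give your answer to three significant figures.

424 pm

In a simple cubic structure, atoms touch along the cell edge, so a = 2r; the nearest-neighbor distance equals 2r = 1.000·a.
d = 1.000 × 424 = 424 pm.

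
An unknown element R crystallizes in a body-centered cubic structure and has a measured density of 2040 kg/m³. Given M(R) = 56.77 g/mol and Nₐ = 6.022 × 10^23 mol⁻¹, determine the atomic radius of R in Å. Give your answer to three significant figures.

1.96 Å

For a BCC cell (Z = 2), a³ = Z·M/(N_A·ρ) = 2 × 56.77 / (6.022 × 10²³ × 2.040) = 9.242 × 10^-23 cm³, so a = 4.521 × 10^-8 cm = 4.521 Å.
Atoms touch along the body diagonal, so √3·a = 4r, so r = 0.4330 × a = 1.96 Å.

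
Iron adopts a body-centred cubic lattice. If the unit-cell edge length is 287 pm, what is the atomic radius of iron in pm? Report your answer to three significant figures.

124 pm

In a BCC lattice, atoms touch along the body diagonal, so √3·a = 4r.
r = √3·a/4 = 1.7321 × 287 / 4 = 124 pm.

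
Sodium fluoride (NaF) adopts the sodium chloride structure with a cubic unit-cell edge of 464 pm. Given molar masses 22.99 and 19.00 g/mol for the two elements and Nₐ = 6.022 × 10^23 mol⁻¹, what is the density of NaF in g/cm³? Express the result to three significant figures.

The sodium chloride structure contains Z = 4 formula units per cell; M(NaF) = 22.99 + 19.00 = 41.99 g/mol.
a³ = (4.640 × 10^-8 cm)³ = 9.990 × 10^-23 cm³.
ρ = 4 × 41.99 / (6.022 × 10²³ × 9.990 × 10^-23) = 2.792 g/cm³.

2.79 g/cm³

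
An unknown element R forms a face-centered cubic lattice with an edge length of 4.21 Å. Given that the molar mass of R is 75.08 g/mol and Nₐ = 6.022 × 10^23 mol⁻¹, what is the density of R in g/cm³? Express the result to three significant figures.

6.68 g/cm³

An FCC unit cell contains Z = 4 atoms.
Cell volume: a³ = (4.21 Å)³ = (4.210 × 10^-8 cm)³ = 7.462 × 10^-23 cm³.
ρ = Z·M/(N_A·a³) = 4 × 75.08 / (6.022 × 10²³ × 7.462 × 10^-23) = 6.683 g/cm³.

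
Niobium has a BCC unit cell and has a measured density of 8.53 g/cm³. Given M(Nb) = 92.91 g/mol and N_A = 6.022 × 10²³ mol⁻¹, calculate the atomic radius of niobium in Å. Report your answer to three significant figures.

1.43 Å

For a BCC cell (Z = 2), a³ = Z·M/(N_A·ρ) = 2 × 92.91 / (6.022 × 10²³ × 8.530) = 3.617 × 10^-23 cm³, so a = 3.307 × 10^-8 cm = 3.307 Å.
Atoms touch along the body diagonal, so √3·a = 4r, so r = 0.4330 × a = 1.43 Å.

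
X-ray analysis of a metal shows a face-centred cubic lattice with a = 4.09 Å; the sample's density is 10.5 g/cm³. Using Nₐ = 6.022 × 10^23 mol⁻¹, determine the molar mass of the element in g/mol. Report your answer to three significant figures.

An FCC cell has Z = 4 atoms; a = 4.090 × 10^-8 cm.
M = ρ·N_A·a³/Z = 10.5 × 6.022 × 10²³ × 6.842 × 10^-23 / 4 = 108 g/mol.

108 g/mol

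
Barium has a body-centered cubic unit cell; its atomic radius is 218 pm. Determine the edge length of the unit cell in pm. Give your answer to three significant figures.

In a BCC lattice, atoms touch along the body diagonal, so √3·a = 4r.
a = 4r/√3 = 4 × 218 / 1.7321 = 503 pm.

503 pm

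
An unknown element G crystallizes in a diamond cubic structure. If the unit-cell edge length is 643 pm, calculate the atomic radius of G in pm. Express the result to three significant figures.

139 pm

In a diamond cubic lattice, nearest neighbors lie along the body diagonal with √3·a = 8r.
r = √3·a/8 = 1.7321 × 643 / 8 = 139 pm.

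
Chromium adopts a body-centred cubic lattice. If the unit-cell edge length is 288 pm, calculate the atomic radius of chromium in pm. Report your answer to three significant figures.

125 pm

In a BCC lattice, atoms touch along the body diagonal, so √3·a = 4r.
r = √3·a/4 = 1.7321 × 288 / 4 = 125 pm.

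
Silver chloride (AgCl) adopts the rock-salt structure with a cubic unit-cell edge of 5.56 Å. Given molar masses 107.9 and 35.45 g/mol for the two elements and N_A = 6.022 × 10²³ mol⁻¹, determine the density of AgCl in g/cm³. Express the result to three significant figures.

5.54 g/cm³

The rock-salt structure contains Z = 4 formula units per cell; M(AgCl) = 107.9 + 35.45 = 143.35 g/mol.
a³ = (5.560 × 10^-8 cm)³ = 1.719 × 10^-22 cm³.
ρ = 4 × 143.35 / (6.022 × 10²³ × 1.719 × 10^-22) = 5.540 g/cm³.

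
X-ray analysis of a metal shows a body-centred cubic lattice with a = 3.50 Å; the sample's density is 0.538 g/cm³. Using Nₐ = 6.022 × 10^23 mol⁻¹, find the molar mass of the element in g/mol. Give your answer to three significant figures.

A BCC cell has Z = 2 atoms; a = 3.500 × 10^-8 cm.
M = ρ·N_A·a³/Z = 0.538 × 6.022 × 10²³ × 4.288 × 10^-23 / 2 = 6.95 g/mol.

6.95 g/mol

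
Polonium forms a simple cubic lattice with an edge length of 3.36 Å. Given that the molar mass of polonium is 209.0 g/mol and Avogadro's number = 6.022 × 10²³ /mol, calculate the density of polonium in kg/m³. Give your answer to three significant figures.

A simple cubic unit cell contains Z = 1 atom.
Cell volume: a³ = (3.36 Å)³ = (3.360 × 10^-8 cm)³ = 3.793 × 10^-23 cm³.
ρ = Z·M/(N_A·a³) = 1 × 209.0 / (6.022 × 10²³ × 3.793 × 10^-23) = 9.149 g/cm³ = 9150 kg/m³.

9150 kg/m³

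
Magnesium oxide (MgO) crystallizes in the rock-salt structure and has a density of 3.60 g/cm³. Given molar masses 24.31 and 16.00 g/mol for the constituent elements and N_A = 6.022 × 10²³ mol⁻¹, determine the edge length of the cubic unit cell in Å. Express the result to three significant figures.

4.21 Å

M(MgO) = 40.31 g/mol; Z = 4 formula units per cell.
a³ = Z·M/(N_A·ρ) = 4 × 40.31 / (6.022 × 10²³ × 3.60) = 7.438 × 10^-23 cm³, so a = 4.205 × 10^-8 cm = 4.21 Å.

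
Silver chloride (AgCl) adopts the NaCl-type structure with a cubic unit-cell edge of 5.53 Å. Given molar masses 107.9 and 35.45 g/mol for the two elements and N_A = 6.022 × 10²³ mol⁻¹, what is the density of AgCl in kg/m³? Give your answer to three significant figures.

5630 kg/m³

The NaCl-type structure contains Z = 4 formula units per cell; M(AgCl) = 107.9 + 35.45 = 143.35 g/mol.
a³ = (5.530 × 10^-8 cm)³ = 1.691 × 10^-22 cm³.
ρ = 4 × 143.35 / (6.022 × 10²³ × 1.691 × 10^-22) = 5.630 g/cm³ = 5630 kg/m³.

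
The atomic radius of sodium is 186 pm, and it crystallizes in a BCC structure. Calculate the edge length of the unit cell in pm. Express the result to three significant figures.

430 pm

In a BCC lattice, atoms touch along the body diagonal, so √3·a = 4r.
a = 4r/√3 = 4 × 186 / 1.7321 = 430 pm.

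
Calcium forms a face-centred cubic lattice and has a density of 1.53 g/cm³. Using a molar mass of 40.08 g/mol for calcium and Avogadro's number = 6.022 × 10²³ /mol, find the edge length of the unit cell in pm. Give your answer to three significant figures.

558 pm

With Z = 4 atoms per FCC cell, a³ = Z·M/(N_A·ρ) = 4 × 40.08 / (6.022 × 10²³ × 1.530 g/cm³) = 1.740 × 10^-22 cm³.
a = (1.740 × 10^-22)^(1/3) = 5.583 × 10^-8 cm = 558 pm.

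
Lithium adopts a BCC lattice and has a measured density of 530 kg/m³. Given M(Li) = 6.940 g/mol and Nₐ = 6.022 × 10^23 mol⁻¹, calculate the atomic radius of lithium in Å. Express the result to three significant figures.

For a BCC cell (Z = 2), a³ = Z·M/(N_A·ρ) = 2 × 6.940 / (6.022 × 10²³ × 0.5300) = 4.349 × 10^-23 cm³, so a = 3.517 × 10^-8 cm = 3.517 Å.
Atoms touch along the body diagonal, so √3·a = 4r, so r = 0.4330 × a = 1.52 Å.

1.52 Å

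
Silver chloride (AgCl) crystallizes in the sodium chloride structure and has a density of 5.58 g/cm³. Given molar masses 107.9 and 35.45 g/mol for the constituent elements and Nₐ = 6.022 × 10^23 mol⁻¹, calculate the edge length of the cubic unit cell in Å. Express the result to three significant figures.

5.55 Å

M(AgCl) = 143.35 g/mol; Z = 4 formula units per cell.
a³ = Z·M/(N_A·ρ) = 4 × 143.35 / (6.022 × 10²³ × 5.58) = 1.706 × 10^-22 cm³, so a = 5.547 × 10^-8 cm = 5.55 Å.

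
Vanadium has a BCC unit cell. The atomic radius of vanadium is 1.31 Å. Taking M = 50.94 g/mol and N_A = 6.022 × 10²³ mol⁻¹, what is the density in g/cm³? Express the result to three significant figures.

In a BCC lattice, atoms touch along the body diagonal, so √3·a = 4r, giving a = 3.025 Å = 3.025 × 10^-8 cm.
With Z = 2, ρ = Z·M/(N_A·a³) = 2 × 50.94 / (6.022 × 10²³ × 2.769 × 10^-23) = 6.110 g/cm³.

6.11 g/cm³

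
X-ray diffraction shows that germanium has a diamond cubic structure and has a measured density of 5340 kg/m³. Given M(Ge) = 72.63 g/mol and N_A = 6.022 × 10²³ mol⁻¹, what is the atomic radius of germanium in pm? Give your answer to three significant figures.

122 pm

For a diamond cubic cell (Z = 8), a³ = Z·M/(N_A·ρ) = 8 × 72.63 / (6.022 × 10²³ × 5.340) = 1.807 × 10^-22 cm³, so a = 5.653 × 10^-8 cm = 565.3 pm.
Nearest neighbors lie along the body diagonal with √3·a = 8r, so r = 0.2165 × a = 122 pm.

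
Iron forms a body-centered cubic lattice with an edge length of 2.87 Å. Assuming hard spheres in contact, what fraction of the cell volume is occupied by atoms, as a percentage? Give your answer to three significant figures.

68.0%

In a BCC lattice atoms touch along the body diagonal, so √3·a = 4r, so r = 0.4330a = 1.243 Å.
Packing fraction = Z·(4/3)πr³ / a³ = 2 × (4/3)π × (1.243)³ / (2.87)³ = 0.6802 = 68.0%.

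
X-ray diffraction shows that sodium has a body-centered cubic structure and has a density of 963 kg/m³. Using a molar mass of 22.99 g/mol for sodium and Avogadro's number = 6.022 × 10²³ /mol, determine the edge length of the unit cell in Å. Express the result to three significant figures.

4.30 Å

With Z = 2 atoms per BCC cell, a³ = Z·M/(N_A·ρ) = 2 × 22.99 / (6.022 × 10²³ × 0.9630 g/cm³) = 7.929 × 10^-23 cm³.
a = (7.929 × 10^-23)^(1/3) = 4.296 × 10^-8 cm = 4.30 Å.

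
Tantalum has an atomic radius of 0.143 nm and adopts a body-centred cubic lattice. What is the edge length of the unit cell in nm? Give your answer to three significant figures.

0.330 nm

In a BCC lattice, atoms touch along the body diagonal, so √3·a = 4r.
a = 4r/√3 = 4 × 0.143 / 1.7321 = 0.330 nm.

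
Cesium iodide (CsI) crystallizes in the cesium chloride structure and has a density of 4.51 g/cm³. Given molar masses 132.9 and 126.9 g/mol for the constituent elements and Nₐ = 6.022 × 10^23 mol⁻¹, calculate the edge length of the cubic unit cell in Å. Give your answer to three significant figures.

M(CsI) = 259.8 g/mol; Z = 1 formula unit per cell.
a³ = Z·M/(N_A·ρ) = 1 × 259.8 / (6.022 × 10²³ × 4.51) = 9.566 × 10^-23 cm³, so a = 4.573 × 10^-8 cm = 4.57 Å.

4.57 Å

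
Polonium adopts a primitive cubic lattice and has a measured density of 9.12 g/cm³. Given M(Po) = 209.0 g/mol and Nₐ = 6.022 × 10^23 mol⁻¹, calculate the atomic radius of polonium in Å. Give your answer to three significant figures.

For a simple cubic cell (Z = 1), a³ = Z·M/(N_A·ρ) = 1 × 209.0 / (6.022 × 10²³ × 9.120) = 3.805 × 10^-23 cm³, so a = 3.364 × 10^-8 cm = 3.364 Å.
Atoms touch along the cell edge, so a = 2r, so r = 0.5000 × a = 1.68 Å.

1.68 Å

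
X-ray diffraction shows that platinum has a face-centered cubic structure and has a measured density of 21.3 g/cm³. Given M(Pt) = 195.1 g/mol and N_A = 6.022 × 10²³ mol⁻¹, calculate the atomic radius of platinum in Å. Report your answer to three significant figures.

1.39 Å

For an FCC cell (Z = 4), a³ = Z·M/(N_A·ρ) = 4 × 195.1 / (6.022 × 10²³ × 21.30) = 6.084 × 10^-23 cm³, so a = 3.933 × 10^-8 cm = 3.933 Å.
Atoms touch along the face diagonal, so √2·a = 4r, so r = 0.3536 × a = 1.39 Å.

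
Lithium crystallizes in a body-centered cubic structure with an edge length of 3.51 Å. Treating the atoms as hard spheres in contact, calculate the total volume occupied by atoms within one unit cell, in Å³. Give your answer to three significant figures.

In a BCC lattice atoms touch along the body diagonal, so √3·a = 4r, so r = 0.4330a = 1.520 Å.
V_atoms = Z × (4/3)πr³ = 2 × (4/3)π × (1.520)³ = 29.4 Å³.

29.4 Å³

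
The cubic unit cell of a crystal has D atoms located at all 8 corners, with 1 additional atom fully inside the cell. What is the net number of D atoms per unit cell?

2

Corner atoms are shared by 8 cells (1/8 each), interior atoms are unshared.
Net atoms = 8 × 1/8 + 1 = 1 + 1 = 2.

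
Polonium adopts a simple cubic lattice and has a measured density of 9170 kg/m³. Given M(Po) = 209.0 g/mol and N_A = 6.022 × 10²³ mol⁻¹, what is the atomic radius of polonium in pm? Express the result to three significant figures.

168 pm

For a simple cubic cell (Z = 1), a³ = Z·M/(N_A·ρ) = 1 × 209.0 / (6.022 × 10²³ × 9.170) = 3.785 × 10^-23 cm³, so a = 3.357 × 10^-8 cm = 335.7 pm.
Atoms touch along the cell edge, so a = 2r, so r = 0.5000 × a = 168 pm.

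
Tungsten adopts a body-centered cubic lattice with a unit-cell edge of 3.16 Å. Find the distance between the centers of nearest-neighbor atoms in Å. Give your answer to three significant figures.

2.74 Å

In a BCC structure, atoms touch along the body diagonal, so √3·a = 4r; the nearest-neighbor distance equals 2r = 0.8660·a.
d = 0.8660 × 3.16 = 2.74 Å.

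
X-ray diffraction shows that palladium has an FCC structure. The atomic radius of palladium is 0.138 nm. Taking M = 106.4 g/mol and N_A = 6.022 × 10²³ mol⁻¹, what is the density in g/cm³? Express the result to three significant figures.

11.9 g/cm³

In an FCC lattice, atoms touch along the face diagonal, so √2·a = 4r, giving a = 0.3903 nm = 3.903 × 10^-8 cm.
With Z = 4, ρ = Z·M/(N_A·a³) = 4 × 106.4 / (6.022 × 10²³ × 5.947 × 10^-23) = 11.88 g/cm³.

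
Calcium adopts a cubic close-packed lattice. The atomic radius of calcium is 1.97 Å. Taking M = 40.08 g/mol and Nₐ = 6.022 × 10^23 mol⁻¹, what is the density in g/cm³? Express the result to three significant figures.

1.54 g/cm³

In an FCC lattice, atoms touch along the face diagonal, so √2·a = 4r, giving a = 5.572 Å = 5.572 × 10^-8 cm.
With Z = 4, ρ = Z·M/(N_A·a³) = 4 × 40.08 / (6.022 × 10²³ × 1.730 × 10^-22) = 1.539 g/cm³.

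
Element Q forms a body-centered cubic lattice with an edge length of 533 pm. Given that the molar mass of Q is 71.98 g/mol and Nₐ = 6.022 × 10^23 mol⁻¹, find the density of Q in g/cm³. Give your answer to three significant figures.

A BCC unit cell contains Z = 2 atoms.
Cell volume: a³ = (533 pm)³ = (5.330 × 10^-8 cm)³ = 1.514 × 10^-22 cm³.
ρ = Z·M/(N_A·a³) = 2 × 71.98 / (6.022 × 10²³ × 1.514 × 10^-22) = 1.579 g/cm³.

1.58 g/cm³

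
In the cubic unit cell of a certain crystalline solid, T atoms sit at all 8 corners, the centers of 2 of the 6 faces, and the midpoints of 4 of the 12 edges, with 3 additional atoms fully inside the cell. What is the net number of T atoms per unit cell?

Corner atoms are shared by 8 cells (1/8 each), face atoms by 2 (1/2 each), edge atoms by 4 (1/4 each), interior atoms are unshared.
Net atoms = 8 × 1/8 + 2 × 1/2 + 4 × 1/4 + 3 = 1 + 1 + 1 + 3 = 6.

6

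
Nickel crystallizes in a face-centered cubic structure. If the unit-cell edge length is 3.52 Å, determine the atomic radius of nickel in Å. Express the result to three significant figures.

1.24 Å

In an FCC lattice, atoms touch along the face diagonal, so √2·a = 4r.
r = √2·a/4 = 1.4142 × 3.52 / 4 = 1.24 Å.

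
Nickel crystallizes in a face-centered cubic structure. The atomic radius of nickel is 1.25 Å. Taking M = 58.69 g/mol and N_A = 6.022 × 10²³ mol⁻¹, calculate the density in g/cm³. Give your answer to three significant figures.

8.82 g/cm³

In an FCC lattice, atoms touch along the face diagonal, so √2·a = 4r, giving a = 3.536 Å = 3.536 × 10^-8 cm.
With Z = 4, ρ = Z·M/(N_A·a³) = 4 × 58.69 / (6.022 × 10²³ × 4.419 × 10^-23) = 8.821 g/cm³.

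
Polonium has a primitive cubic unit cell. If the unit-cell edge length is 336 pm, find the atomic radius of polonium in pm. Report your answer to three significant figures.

In a simple cubic lattice, atoms touch along the cell edge, so a = 2r.
r = a/2 = 336/2 = 168 pm.

168 pm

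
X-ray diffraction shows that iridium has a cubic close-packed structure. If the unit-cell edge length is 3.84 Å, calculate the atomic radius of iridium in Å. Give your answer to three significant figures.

In an FCC lattice, atoms touch along the face diagonal, so √2·a = 4r.
r = √2·a/4 = 1.4142 × 3.84 / 4 = 1.36 Å.

1.36 Å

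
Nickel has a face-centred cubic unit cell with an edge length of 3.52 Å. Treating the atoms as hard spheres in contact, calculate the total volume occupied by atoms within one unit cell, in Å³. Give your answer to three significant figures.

In an FCC lattice atoms touch along the face diagonal, so √2·a = 4r, so r = 0.3536a = 1.245 Å.
V_atoms = Z × (4/3)πr³ = 4 × (4/3)π × (1.245)³ = 32.3 Å³.

32.3 Å³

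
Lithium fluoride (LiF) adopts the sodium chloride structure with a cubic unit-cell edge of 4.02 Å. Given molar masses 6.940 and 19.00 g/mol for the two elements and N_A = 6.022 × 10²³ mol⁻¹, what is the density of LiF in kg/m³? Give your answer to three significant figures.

2650 kg/m³

The sodium chloride structure contains Z = 4 formula units per cell; M(LiF) = 6.940 + 19.00 = 25.94 g/mol.
a³ = (4.020 × 10^-8 cm)³ = 6.496 × 10^-23 cm³.
ρ = 4 × 25.94 / (6.022 × 10²³ × 6.496 × 10^-23) = 2.652 g/cm³ = 2650 kg/m³.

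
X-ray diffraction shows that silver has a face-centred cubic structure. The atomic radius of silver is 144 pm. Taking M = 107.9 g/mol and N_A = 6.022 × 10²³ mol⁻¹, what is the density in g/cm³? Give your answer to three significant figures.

In an FCC lattice, atoms touch along the face diagonal, so √2·a = 4r, giving a = 407.3 pm = 4.073 × 10^-8 cm.
With Z = 4, ρ = Z·M/(N_A·a³) = 4 × 107.9 / (6.022 × 10²³ × 6.757 × 10^-23) = 10.61 g/cm³.

10.6 g/cm³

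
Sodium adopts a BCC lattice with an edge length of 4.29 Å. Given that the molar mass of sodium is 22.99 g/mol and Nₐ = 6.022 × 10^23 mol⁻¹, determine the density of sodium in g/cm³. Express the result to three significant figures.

A BCC unit cell contains Z = 2 atoms.
Cell volume: a³ = (4.29 Å)³ = (4.290 × 10^-8 cm)³ = 7.895 × 10^-23 cm³.
ρ = Z·M/(N_A·a³) = 2 × 22.99 / (6.022 × 10²³ × 7.895 × 10^-23) = 0.9671 g/cm³.

0.967 g/cm³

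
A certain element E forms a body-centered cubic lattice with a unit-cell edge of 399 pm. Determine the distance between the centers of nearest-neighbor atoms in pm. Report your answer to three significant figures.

346 pm

In a BCC structure, atoms touch along the body diagonal, so √3·a = 4r; the nearest-neighbor distance equals 2r = 0.8660·a.
d = 0.8660 × 399 = 346 pm.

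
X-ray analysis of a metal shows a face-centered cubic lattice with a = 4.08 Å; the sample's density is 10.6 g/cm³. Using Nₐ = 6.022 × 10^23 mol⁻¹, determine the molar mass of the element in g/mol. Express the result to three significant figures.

108 g/mol

An FCC cell has Z = 4 atoms; a = 4.080 × 10^-8 cm.
M = ρ·N_A·a³/Z = 10.6 × 6.022 × 10²³ × 6.792 × 10^-23 / 4 = 108 g/mol.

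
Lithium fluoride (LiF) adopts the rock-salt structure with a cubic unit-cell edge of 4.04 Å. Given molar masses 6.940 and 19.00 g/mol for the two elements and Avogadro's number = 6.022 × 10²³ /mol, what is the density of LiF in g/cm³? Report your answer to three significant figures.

The rock-salt structure contains Z = 4 formula units per cell; M(LiF) = 6.940 + 19.00 = 25.94 g/mol.
a³ = (4.040 × 10^-8 cm)³ = 6.594 × 10^-23 cm³.
ρ = 4 × 25.94 / (6.022 × 10²³ × 6.594 × 10^-23) = 2.613 g/cm³.

2.61 g/cm³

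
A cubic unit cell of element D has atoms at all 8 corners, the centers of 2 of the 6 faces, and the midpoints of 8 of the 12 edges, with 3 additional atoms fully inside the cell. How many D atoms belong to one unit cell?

7

Corner atoms are shared by 8 cells (1/8 each), face atoms by 2 (1/2 each), edge atoms by 4 (1/4 each), interior atoms are unshared.
Net atoms = 8 × 1/8 + 2 × 1/2 + 8 × 1/4 + 3 = 1 + 1 + 2 + 3 = 7.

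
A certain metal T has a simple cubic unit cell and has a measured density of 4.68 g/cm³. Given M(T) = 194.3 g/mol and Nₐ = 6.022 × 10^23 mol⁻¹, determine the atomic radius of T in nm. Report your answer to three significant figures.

0.205 nm

For a simple cubic cell (Z = 1), a³ = Z·M/(N_A·ρ) = 1 × 194.3 / (6.022 × 10²³ × 4.680) = 6.894 × 10^-23 cm³, so a = 4.100 × 10^-8 cm = 0.4100 nm.
Atoms touch along the cell edge, so a = 2r, so r = 0.5000 × a = 0.205 nm.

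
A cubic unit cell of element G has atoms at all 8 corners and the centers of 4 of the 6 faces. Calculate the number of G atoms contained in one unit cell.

Corner atoms are shared by 8 cells (1/8 each), face atoms by 2 (1/2 each).
Net atoms = 8 × 1/8 + 4 × 1/2 = 1 + 2 = 3.

3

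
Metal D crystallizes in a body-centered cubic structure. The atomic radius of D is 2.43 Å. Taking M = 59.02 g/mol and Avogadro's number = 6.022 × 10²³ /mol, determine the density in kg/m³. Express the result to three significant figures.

In a BCC lattice, atoms touch along the body diagonal, so √3·a = 4r, giving a = 5.612 Å = 5.612 × 10^-8 cm.
With Z = 2, ρ = Z·M/(N_A·a³) = 2 × 59.02 / (6.022 × 10²³ × 1.767 × 10^-22) = 1.109 g/cm³ = 1110 kg/m³.

1110 kg/m³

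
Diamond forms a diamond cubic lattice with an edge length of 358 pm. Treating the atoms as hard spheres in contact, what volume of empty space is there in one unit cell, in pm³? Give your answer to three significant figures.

3.03 × 10^7 pm³

In a diamond cubic lattice nearest neighbors lie along the body diagonal with √3·a = 8r, so r = 0.2165a = 77.51 pm.
V_cell = a³ = 4.588 × 10^7 pm³; V_atoms = 8 × (4/3)πr³ = 1.560 × 10^7 pm³.
Empty space = 4.588 × 10^7 − 1.560 × 10^7 = 3.03 × 10^7 pm³.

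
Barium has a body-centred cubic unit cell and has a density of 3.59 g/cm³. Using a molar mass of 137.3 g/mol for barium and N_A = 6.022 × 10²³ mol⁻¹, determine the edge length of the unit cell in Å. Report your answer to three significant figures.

5.03 Å

With Z = 2 atoms per BCC cell, a³ = Z·M/(N_A·ρ) = 2 × 137.3 / (6.022 × 10²³ × 3.590 g/cm³) = 1.270 × 10^-22 cm³.
a = (1.270 × 10^-22)^(1/3) = 5.027 × 10^-8 cm = 5.03 Å.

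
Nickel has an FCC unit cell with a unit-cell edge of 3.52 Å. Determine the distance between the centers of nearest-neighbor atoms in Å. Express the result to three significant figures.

In an FCC structure, atoms touch along the face diagonal, so √2·a = 4r; the nearest-neighbor distance equals 2r = 0.7071·a.
d = 0.7071 × 3.52 = 2.49 Å.

2.49 Å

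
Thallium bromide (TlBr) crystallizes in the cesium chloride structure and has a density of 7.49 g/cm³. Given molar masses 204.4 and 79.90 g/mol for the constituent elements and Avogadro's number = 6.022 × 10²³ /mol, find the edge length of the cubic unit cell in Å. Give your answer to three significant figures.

3.98 Å

M(TlBr) = 284.3 g/mol; Z = 1 formula unit per cell.
a³ = Z·M/(N_A·ρ) = 1 × 284.3 / (6.022 × 10²³ × 7.49) = 6.303 × 10^-23 cm³, so a = 3.980 × 10^-8 cm = 3.98 Å.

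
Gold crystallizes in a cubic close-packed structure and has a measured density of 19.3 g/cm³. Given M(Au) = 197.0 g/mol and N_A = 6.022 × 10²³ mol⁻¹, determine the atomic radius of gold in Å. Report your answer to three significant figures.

For an FCC cell (Z = 4), a³ = Z·M/(N_A·ρ) = 4 × 197.0 / (6.022 × 10²³ × 19.30) = 6.780 × 10^-23 cm³, so a = 4.078 × 10^-8 cm = 4.078 Å.
Atoms touch along the face diagonal, so √2·a = 4r, so r = 0.3536 × a = 1.44 Å.

1.44 Å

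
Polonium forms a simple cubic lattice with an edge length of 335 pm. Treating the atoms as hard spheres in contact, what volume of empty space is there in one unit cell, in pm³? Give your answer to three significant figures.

In a simple cubic lattice atoms touch along the cell edge, so a = 2r, so r = 0.5000a = 167.5 pm.
V_cell = a³ = 3.760 × 10^7 pm³; V_atoms = 1 × (4/3)πr³ = 1.968 × 10^7 pm³.
Empty space = 3.760 × 10^7 − 1.968 × 10^7 = 1.79 × 10^7 pm³.

1.79 × 10^7 pm³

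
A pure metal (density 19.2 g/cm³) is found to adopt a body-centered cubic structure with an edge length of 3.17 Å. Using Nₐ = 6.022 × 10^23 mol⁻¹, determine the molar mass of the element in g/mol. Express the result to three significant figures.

A BCC cell has Z = 2 atoms; a = 3.170 × 10^-8 cm.
M = ρ·N_A·a³/Z = 19.2 × 6.022 × 10²³ × 3.186 × 10^-23 / 2 = 184 g/mol.

184 g/mol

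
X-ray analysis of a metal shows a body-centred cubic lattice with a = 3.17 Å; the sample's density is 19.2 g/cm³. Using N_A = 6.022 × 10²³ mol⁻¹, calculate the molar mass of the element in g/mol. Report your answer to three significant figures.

184 g/mol

A BCC cell has Z = 2 atoms; a = 3.170 × 10^-8 cm.
M = ρ·N_A·a³/Z = 19.2 × 6.022 × 10²³ × 3.186 × 10^-23 / 2 = 184 g/mol.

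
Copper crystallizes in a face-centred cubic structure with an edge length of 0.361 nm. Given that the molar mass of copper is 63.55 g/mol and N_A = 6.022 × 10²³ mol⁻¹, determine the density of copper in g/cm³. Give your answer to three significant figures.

8.97 g/cm³

An FCC unit cell contains Z = 4 atoms.
Cell volume: a³ = (0.361 nm)³ = (3.610 × 10^-8 cm)³ = 4.705 × 10^-23 cm³.
ρ = Z·M/(N_A·a³) = 4 × 63.55 / (6.022 × 10²³ × 4.705 × 10^-23) = 8.972 g/cm³.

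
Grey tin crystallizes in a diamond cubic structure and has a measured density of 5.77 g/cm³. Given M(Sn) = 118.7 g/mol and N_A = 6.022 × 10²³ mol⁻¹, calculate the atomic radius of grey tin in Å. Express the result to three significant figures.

1.41 Å

For a diamond cubic cell (Z = 8), a³ = Z·M/(N_A·ρ) = 8 × 118.7 / (6.022 × 10²³ × 5.770) = 2.733 × 10^-22 cm³, so a = 6.489 × 10^-8 cm = 6.489 Å.
Nearest neighbors lie along the body diagonal with √3·a = 8r, so r = 0.2165 × a = 1.41 Å.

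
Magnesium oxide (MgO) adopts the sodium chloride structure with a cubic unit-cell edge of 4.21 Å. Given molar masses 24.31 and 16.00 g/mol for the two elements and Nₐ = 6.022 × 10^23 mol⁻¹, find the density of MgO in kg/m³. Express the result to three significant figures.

3590 kg/m³

The sodium chloride structure contains Z = 4 formula units per cell; M(MgO) = 24.31 + 16.00 = 40.31 g/mol.
a³ = (4.210 × 10^-8 cm)³ = 7.462 × 10^-23 cm³.
ρ = 4 × 40.31 / (6.022 × 10²³ × 7.462 × 10^-23) = 3.588 g/cm³ = 3590 kg/m³.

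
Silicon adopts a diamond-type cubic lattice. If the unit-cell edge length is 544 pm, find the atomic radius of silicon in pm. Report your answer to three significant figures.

118 pm

In a diamond cubic lattice, nearest neighbors lie along the body diagonal with √3·a = 8r.
r = √3·a/8 = 1.7321 × 544 / 8 = 118 pm.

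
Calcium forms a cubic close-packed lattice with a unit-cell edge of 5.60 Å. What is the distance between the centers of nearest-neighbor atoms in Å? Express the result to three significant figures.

In an FCC structure, atoms touch along the face diagonal, so √2·a = 4r; the nearest-neighbor distance equals 2r = 0.7071·a.
d = 0.7071 × 5.60 = 3.96 Å.

3.96 Å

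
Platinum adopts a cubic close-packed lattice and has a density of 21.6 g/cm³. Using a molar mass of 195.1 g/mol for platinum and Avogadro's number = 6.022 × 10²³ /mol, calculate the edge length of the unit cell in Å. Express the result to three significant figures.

With Z = 4 atoms per FCC cell, a³ = Z·M/(N_A·ρ) = 4 × 195.1 / (6.022 × 10²³ × 21.60 g/cm³) = 6.000 × 10^-23 cm³.
a = (6.000 × 10^-23)^(1/3) = 3.915 × 10^-8 cm = 3.91 Å.

3.91 Å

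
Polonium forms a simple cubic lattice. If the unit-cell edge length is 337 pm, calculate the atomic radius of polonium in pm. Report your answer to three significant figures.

169 pm

In a simple cubic lattice, atoms touch along the cell edge, so a = 2r.
r = a/2 = 337/2 = 169 pm.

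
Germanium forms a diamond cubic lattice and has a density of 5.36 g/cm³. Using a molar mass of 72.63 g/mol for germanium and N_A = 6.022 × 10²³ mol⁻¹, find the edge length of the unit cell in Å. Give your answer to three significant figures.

With Z = 8 atoms per diamond cubic cell, a³ = Z·M/(N_A·ρ) = 8 × 72.63 / (6.022 × 10²³ × 5.360 g/cm³) = 1.800 × 10^-22 cm³.
a = (1.800 × 10^-22)^(1/3) = 5.646 × 10^-8 cm = 5.65 Å.

5.65 Å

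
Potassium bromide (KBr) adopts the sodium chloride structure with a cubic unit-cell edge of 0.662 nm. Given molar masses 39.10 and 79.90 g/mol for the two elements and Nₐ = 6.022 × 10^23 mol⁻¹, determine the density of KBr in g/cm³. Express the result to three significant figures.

2.72 g/cm³

The sodium chloride structure contains Z = 4 formula units per cell; M(KBr) = 39.10 + 79.90 = 119.0 g/mol.
a³ = (6.620 × 10^-8 cm)³ = 2.901 × 10^-22 cm³.
ρ = 4 × 119.0 / (6.022 × 10²³ × 2.901 × 10^-22) = 2.725 g/cm³.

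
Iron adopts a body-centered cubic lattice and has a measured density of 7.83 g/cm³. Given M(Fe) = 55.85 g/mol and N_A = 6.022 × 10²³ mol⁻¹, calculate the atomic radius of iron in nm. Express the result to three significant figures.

0.124 nm

For a BCC cell (Z = 2), a³ = Z·M/(N_A·ρ) = 2 × 55.85 / (6.022 × 10²³ × 7.830) = 2.369 × 10^-23 cm³, so a = 2.872 × 10^-8 cm = 0.2872 nm.
Atoms touch along the body diagonal, so √3·a = 4r, so r = 0.4330 × a = 0.124 nm.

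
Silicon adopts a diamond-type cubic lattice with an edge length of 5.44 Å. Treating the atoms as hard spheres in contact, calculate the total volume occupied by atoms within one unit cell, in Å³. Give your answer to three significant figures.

54.8 Å³

In a diamond cubic lattice nearest neighbors lie along the body diagonal with √3·a = 8r, so r = 0.2165a = 1.178 Å.
V_atoms = Z × (4/3)πr³ = 8 × (4/3)π × (1.178)³ = 54.8 Å³.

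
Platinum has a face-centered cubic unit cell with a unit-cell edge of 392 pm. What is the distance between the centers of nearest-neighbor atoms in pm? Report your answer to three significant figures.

277 pm

In an FCC structure, atoms touch along the face diagonal, so √2·a = 4r; the nearest-neighbor distance equals 2r = 0.7071·a.
d = 0.7071 × 392 = 277 pm.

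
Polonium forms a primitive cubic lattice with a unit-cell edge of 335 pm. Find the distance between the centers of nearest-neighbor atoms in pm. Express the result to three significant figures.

335 pm

In a simple cubic structure, atoms touch along the cell edge, so a = 2r; the nearest-neighbor distance equals 2r = 1.000·a.
d = 1.000 × 335 = 335 pm.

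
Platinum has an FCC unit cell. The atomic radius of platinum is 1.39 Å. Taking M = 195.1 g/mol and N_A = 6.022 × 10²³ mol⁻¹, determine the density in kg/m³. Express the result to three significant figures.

21300 kg/m³

In an FCC lattice, atoms touch along the face diagonal, so √2·a = 4r, giving a = 3.932 Å = 3.932 × 10^-8 cm.
With Z = 4, ρ = Z·M/(N_A·a³) = 4 × 195.1 / (6.022 × 10²³ × 6.077 × 10^-23) = 21.33 g/cm³ = 21300 kg/m³.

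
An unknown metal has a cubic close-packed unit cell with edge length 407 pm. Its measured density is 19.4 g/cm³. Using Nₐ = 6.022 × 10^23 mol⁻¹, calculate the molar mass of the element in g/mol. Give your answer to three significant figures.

An FCC cell has Z = 4 atoms; a = 4.070 × 10^-8 cm.
M = ρ·N_A·a³/Z = 19.4 × 6.022 × 10²³ × 6.742 × 10^-23 / 4 = 197 g/mol.

197 g/mol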